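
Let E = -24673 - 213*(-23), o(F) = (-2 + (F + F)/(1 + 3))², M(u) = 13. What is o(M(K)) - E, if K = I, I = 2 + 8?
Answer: 79177/4 ≈ 19794.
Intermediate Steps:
I = 10
K = 10
o(F) = (-2 + F/2)² (o(F) = (-2 + (2*F)/4)² = (-2 + (2*F)*(¼))² = (-2 + F/2)²)
E = -19774 (E = -24673 - 1*(-4899) = -24673 + 4899 = -19774)
o(M(K)) - E = (-4 + 13)²/4 - 1*(-19774) = (¼)*9² + 19774 = (¼)*81 + 19774 = 81/4 + 19774 = 79177/4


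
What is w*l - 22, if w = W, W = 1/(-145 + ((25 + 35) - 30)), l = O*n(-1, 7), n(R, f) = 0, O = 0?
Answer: -22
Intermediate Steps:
l = 0 (l = 0*0 = 0)
W = -1/115 (W = 1/(-145 + (60 - 30)) = 1/(-145 + 30) = 1/(-115) = -1/115 ≈ -0.0086956)
w = -1/115 ≈ -0.0086956
w*l - 22 = -1/115*0 - 22 = 0 - 22 = -22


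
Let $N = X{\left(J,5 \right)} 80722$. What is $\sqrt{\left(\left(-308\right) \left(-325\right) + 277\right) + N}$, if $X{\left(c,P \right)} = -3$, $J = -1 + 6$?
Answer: $i \sqrt{141789} \approx 376.55 i$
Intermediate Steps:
$J = 5$
$N = -242166$ ($N = \left(-3\right) 80722 = -242166$)
$\sqrt{\left(\left(-308\right) \left(-325\right) + 277\right) + N} = \sqrt{\left(\left(-308\right) \left(-325\right) + 277\right) - 242166} = \sqrt{\left(100100 + 277\right) - 242166} = \sqrt{100377 - 242166} = \sqrt{-141789} = i \sqrt{141789}$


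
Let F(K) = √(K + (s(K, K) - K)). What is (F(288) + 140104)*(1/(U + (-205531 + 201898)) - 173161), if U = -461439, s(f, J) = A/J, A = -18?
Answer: -1410362740701209/58134 - 80532332593*I/1860288 ≈ -2.4261e+10 - 43290.0*I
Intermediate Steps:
s(f, J) = -18/J
F(K) = 3*√2*√(-1/K) (F(K) = √(K + (-18/K - K)) = √(K + (-K - 18/K)) = √(-18/K) = 3*√2*√(-1/K))
(F(288) + 140104)*(1/(U + (-205531 + 201898)) - 173161) = (3*√2*√(-1/288) + 140104)*(1/(-461439 + (-205531 + 201898)) - 173161) = (3*√2*√(-1*1/288) + 140104)*(1/(-461439 - 3633) - 173161) = (3*√2*√(-1/288) + 140104)*(1/(-465072) - 173161) = (3*√2*(I*√2/24) + 140104)*(-1/465072 - 173161) = (I/4 + 140104)*(-80532332593/465072) = (140104 + I/4)*(-80532332593/465072) = -1410362740701209/58134 - 80532332593*I/1860288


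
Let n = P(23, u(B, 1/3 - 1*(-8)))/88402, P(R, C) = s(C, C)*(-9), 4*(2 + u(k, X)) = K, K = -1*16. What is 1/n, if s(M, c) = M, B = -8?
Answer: 44201/27 ≈ 1637.1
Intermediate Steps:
K = -16
u(k, X) = -6 (u(k, X) = -2 + (1/4)*(-16) = -2 - 4 = -6)
P(R, C) = -9*C (P(R, C) = C*(-9) = -9*C)
n = 27/44201 (n = -9*(-6)/88402 = 54*(1/88402) = 27/44201 ≈ 0.00061085)
1/n = 1/(27/44201) = 44201/27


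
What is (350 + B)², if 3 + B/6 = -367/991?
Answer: 106804776100/982081 ≈ 1.0875e+5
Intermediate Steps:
B = -20040/991 (B = -18 + 6*(-367/991) = -18 - 2202/991 = -20040/991 ≈ -20.222)
(350 + B)² = (350 - 20040/991)² = (326810/991)² = 106804776100/982081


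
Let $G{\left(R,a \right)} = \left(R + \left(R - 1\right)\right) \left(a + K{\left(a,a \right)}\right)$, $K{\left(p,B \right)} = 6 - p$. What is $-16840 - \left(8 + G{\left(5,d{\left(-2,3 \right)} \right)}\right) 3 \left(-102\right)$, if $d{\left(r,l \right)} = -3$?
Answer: $2132$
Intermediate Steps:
$G{\left(R,a \right)} = -6 + 12 R$ ($G{\left(R,a \right)} = \left(R + \left(R - 1\right)\right) \left(a - \left(-6 + a\right)\right) = \left(R + \left(-1 + R\right)\right) 6 = \left(-1 + 2 R\right) 6 = -6 + 12 R$)
$-16840 - \left(8 + G{\left(5,d{\left(-2,3 \right)} \right)}\right) 3 \left(-102\right) = -16840 - \left(8 + \left(-6 + 12 \cdot 5\right)\right) 3 \left(-102\right) = -16840 - \left(8 + \left(-6 + 60\right)\right) 3 \left(-102\right) = -16840 - \left(8 + 54\right) 3 \left(-102\right) = -16840 - 62 \cdot 3 \left(-102\right) = -16840 - 186 \left(-102\right) = -16840 - -18972 = -16840 + 18972 = 2132$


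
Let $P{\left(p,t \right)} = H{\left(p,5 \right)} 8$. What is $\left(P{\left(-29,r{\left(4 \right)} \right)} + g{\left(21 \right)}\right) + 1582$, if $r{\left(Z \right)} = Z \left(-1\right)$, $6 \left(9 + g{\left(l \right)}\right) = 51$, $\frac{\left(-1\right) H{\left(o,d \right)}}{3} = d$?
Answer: $\frac{2923}{2} \approx 1461.5$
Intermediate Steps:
$H{\left(o,d \right)} = - 3 d$
$g{\left(l \right)} = - \frac{1}{2}$ ($g{\left(l \right)} = -9 + \frac{1}{6} \cdot 51 = -9 + \frac{17}{2} = - \frac{1}{2}$)
$r{\left(Z \right)} = - Z$
$P{\left(p,t \right)} = -120$ ($P{\left(p,t \right)} = \left(-3\right) 5 \cdot 8 = \left(-15\right) 8 = -120$)
$\left(P{\left(-29,r{\left(4 \right)} \right)} + g{\left(21 \right)}\right) + 1582 = \left(-120 - \frac{1}{2}\right) + 1582 = - \frac{241}{2} + 1582 = \frac{2923}{2}$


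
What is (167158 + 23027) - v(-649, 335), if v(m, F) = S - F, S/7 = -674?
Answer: 195238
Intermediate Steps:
S = -4718 (S = 7*(-674) = -4718)
v(m, F) = -4718 - F
(167158 + 23027) - v(-649, 335) = (167158 + 23027) - (-4718 - 1*335) = 190185 - (-4718 - 335) = 190185 - 1*(-5053) = 190185 + 5053 = 195238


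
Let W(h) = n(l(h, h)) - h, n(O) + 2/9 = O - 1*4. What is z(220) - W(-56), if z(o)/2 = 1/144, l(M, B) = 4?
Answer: -4015/72 ≈ -55.764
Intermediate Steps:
n(O) = -38/9 + O (n(O) = -2/9 + (O - 1*4) = -2/9 + (O - 4) = -2/9 + (-4 + O) = -38/9 + O)
W(h) = -2/9 - h (W(h) = (-38/9 + 4) - h = -2/9 - h)
z(o) = 1/72 (z(o) = 2/144 = 2*(1/144) = 1/72)
z(220) - W(-56) = 1/72 - (-2/9 - 1*(-56)) = 1/72 - (-2/9 + 56) = 1/72 - 1*502/9 = 1/72 - 502/9 = -4015/72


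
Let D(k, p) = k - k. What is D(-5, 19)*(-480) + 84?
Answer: 84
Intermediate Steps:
D(k, p) = 0
D(-5, 19)*(-480) + 84 = 0*(-480) + 84 = 0 + 84 = 84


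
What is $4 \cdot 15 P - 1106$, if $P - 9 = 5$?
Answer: $-266$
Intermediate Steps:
$P = 14$ ($P = 9 + 5 = 14$)
$4 \cdot 15 P - 1106 = 4 \cdot 15 \cdot 14 - 1106 = 60 \cdot 14 - 1106 = 840 - 1106 = -266$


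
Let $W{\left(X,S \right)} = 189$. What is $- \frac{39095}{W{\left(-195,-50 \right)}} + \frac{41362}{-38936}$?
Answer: $- \frac{109287167}{525636} \approx -207.91$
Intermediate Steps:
$- \frac{39095}{W{\left(-195,-50 \right)}} + \frac{41362}{-38936} = - \frac{39095}{189} + \frac{41362}{-38936} = \left(-39095\right) \frac{1}{189} + 41362 \left(- \frac{1}{38936}\right) = - \frac{5585}{27} - \frac{20681}{19468} = - \frac{109287167}{525636}$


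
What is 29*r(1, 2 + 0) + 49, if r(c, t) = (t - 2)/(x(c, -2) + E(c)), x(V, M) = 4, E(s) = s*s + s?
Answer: 49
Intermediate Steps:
E(s) = s + s**2 (E(s) = s**2 + s = s + s**2)
r(c, t) = (-2 + t)/(4 + c*(1 + c)) (r(c, t) = (t - 2)/(4 + c*(1 + c)) = (-2 + t)/(4 + c*(1 + c)))
29*r(1, 2 + 0) + 49 = 29*((-2 + (2 + 0))/(4 + 1*(1 + 1))) + 49 = 29*((-2 + 2)/(4 + 1*2)) + 49 = 29*(0/(4 + 2)) + 49 = 29*(0/6) + 49 = 29*((1/6)*0) + 49 = 29*0 + 49 = 0 + 49 = 49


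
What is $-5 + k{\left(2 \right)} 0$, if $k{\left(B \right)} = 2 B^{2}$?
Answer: $-5$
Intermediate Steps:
$-5 + k{\left(2 \right)} 0 = -5 + 2 \cdot 2^{2} \cdot 0 = -5 + 2 \cdot 4 \cdot 0 = -5 + 8 \cdot 0 = -5 + 0 = -5$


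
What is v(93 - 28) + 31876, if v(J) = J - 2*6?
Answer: 31929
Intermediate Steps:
v(J) = -12 + J (v(J) = J - 12 = -12 + J)
v(93 - 28) + 31876 = (-12 + (93 - 28)) + 31876 = (-12 + 65) + 31876 = 53 + 31876 = 31929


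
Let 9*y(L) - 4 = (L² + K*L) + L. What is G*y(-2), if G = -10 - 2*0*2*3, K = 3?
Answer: 0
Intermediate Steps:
y(L) = 4/9 + L²/9 + 4*L/9 (y(L) = 4/9 + ((L² + 3*L) + L)/9 = 4/9 + (L² + 4*L)/9 = 4/9 + (L²/9 + 4*L/9) = 4/9 + L²/9 + 4*L/9)
G = -10 (G = -10 - 0*3 = -10 - 2*0 = -10 + 0 = -10)
G*y(-2) = -10*(4/9 + (⅑)*(-2)² + (4/9)*(-2)) = -10*(4/9 + (⅑)*4 - 8/9) = -10*(4/9 + 4/9 - 8/9) = -10*0 = 0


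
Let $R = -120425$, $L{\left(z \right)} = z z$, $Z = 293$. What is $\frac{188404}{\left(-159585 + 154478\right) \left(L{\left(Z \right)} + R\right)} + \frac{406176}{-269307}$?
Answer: $- \frac{5972639174267}{3962844246252} \approx -1.5072$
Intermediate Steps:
$L{\left(z \right)} = z^{2}$
$\frac{188404}{\left(-159585 + 154478\right) \left(L{\left(Z \right)} + R\right)} + \frac{406176}{-269307} = \frac{188404}{\left(-159585 + 154478\right) \left(293^{2} - 120425\right)} + \frac{406176}{-269307} = \frac{188404}{\left(-5107\right) \left(85849 - 120425\right)} + 406176 \left(- \frac{1}{269307}\right) = \frac{188404}{\left(-5107\right) \left(-34576\right)} - \frac{135392}{89769} = \frac{188404}{176579632} - \frac{135392}{89769} = 188404 \cdot \frac{1}{176579632} - \frac{135392}{89769} = \frac{47101}{44144908} - \frac{135392}{89769} = - \frac{5972639174267}{3962844246252}$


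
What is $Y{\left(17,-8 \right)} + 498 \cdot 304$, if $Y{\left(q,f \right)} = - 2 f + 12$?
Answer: $151420$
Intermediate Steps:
$Y{\left(q,f \right)} = 12 - 2 f$
$Y{\left(17,-8 \right)} + 498 \cdot 304 = \left(12 - -16\right) + 498 \cdot 304 = \left(12 + 16\right) + 151392 = 28 + 151392 = 151420$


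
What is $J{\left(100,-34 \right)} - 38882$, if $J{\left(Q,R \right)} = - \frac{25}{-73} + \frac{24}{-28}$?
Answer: $- \frac{19868965}{511} \approx -38883.0$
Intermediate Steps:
$J{\left(Q,R \right)} = - \frac{263}{511}$ ($J{\left(Q,R \right)} = \left(-25\right) \left(- \frac{1}{73}\right) + 24 \left(- \frac{1}{28}\right) = \frac{25}{73} - \frac{6}{7} = - \frac{263}{511}$)
$J{\left(100,-34 \right)} - 38882 = - \frac{263}{511} - 38882 = - \frac{19868965}{511}$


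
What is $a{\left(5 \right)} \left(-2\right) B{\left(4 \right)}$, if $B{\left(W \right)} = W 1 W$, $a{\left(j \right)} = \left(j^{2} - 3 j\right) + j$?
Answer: $-480$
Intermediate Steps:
$a{\left(j \right)} = j^{2} - 2 j$
$B{\left(W \right)} = W^{2}$ ($B{\left(W \right)} = W W = W^{2}$)
$a{\left(5 \right)} \left(-2\right) B{\left(4 \right)} = 5 \left(-2 + 5\right) \left(-2\right) 4^{2} = 5 \cdot 3 \left(-2\right) 16 = 15 \left(-2\right) 16 = \left(-30\right) 16 = -480$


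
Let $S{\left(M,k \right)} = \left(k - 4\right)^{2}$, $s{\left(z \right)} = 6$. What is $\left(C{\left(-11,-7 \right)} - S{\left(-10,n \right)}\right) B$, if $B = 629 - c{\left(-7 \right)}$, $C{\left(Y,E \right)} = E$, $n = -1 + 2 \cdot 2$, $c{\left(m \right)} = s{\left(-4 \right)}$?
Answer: $-4984$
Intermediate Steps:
$c{\left(m \right)} = 6$
$n = 3$ ($n = -1 + 4 = 3$)
$B = 623$ ($B = 629 - 6 = 623$)
$S{\left(M,k \right)} = \left(-4 + k\right)^{2}$
$\left(C{\left(-11,-7 \right)} - S{\left(-10,n \right)}\right) B = \left(-7 - \left(-4 + 3\right)^{2}\right) 623 = \left(-7 - \left(-1\right)^{2}\right) 623 = \left(-7 - 1\right) 623 = \left(-8\right) 623 = -4984$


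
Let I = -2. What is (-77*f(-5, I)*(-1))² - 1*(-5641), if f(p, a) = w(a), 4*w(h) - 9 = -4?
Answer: 238481/16 ≈ 14905.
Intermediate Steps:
w(h) = 5/4 (w(h) = 9/4 + (¼)*(-4) = 9/4 - 1 = 5/4)
f(p, a) = 5/4
(-77*f(-5, I)*(-1))² - 1*(-5641) = (-385*(-1)/4)² - 1*(-5641) = (-77*(-5/4))² + 5641 = (385/4)² + 5641 = 148225/16 + 5641 = 238481/16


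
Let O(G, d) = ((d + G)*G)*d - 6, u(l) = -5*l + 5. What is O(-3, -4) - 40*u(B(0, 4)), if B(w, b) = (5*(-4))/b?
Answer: -1290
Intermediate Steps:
B(w, b) = -20/b
u(l) = 5 - 5*l
O(G, d) = -6 + G*d*(G + d) (O(G, d) = ((G + d)*G)*d - 6 = (G*(G + d))*d - 6 = G*d*(G + d) - 6 = -6 + G*d*(G + d))
O(-3, -4) - 40*u(B(0, 4)) = (-6 - 3*(-4)² - 4*(-3)²) - 40*(5 - (-100)/4) = (-6 - 3*16 - 4*9) - 40*(5 - (-100)/4) = (-6 - 48 - 36) - 40*(5 - 5*(-5)) = -90 - 40*(5 + 25) = -90 - 40*30 = -90 - 1200 = -1290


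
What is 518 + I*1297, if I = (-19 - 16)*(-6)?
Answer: 272888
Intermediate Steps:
I = 210 (I = -35*(-6) = 210)
518 + I*1297 = 518 + 210*1297 = 518 + 272370 = 272888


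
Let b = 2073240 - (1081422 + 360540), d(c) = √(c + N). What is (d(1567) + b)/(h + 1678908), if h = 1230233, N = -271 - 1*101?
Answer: 631278/2909141 + √1195/2909141 ≈ 0.21701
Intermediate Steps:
N = -372 (N = -271 - 101 = -372)
d(c) = √(-372 + c) (d(c) = √(c - 372) = √(-372 + c))
b = 631278 (b = 2073240 - 1*1441962 = 2073240 - 1441962 = 631278)
(d(1567) + b)/(h + 1678908) = (√(-372 + 1567) + 631278)/(1230233 + 1678908) = (√1195 + 631278)/2909141 = (631278 + √1195)*(1/2909141) = 631278/2909141 + √1195/2909141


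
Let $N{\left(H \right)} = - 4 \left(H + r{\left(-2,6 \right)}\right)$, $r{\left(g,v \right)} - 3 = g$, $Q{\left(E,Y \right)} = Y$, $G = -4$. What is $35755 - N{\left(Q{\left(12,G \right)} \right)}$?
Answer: $35743$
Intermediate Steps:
$r{\left(g,v \right)} = 3 + g$
$N{\left(H \right)} = -4 - 4 H$ ($N{\left(H \right)} = - 4 \left(H + \left(3 - 2\right)\right) = - 4 \left(H + 1\right) = - 4 \left(1 + H\right) = -4 - 4 H$)
$35755 - N{\left(Q{\left(12,G \right)} \right)} = 35755 - \left(-4 - -16\right) = 35755 - \left(-4 + 16\right) = 35755 - 12 = 35743$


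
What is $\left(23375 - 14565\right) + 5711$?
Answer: $14521$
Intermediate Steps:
$\left(23375 - 14565\right) + 5711 = 8810 + 5711 = 14521$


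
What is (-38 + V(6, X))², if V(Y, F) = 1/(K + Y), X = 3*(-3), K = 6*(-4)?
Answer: 469225/324 ≈ 1448.2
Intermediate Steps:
K = -24
X = -9
V(Y, F) = 1/(-24 + Y)
(-38 + V(6, X))² = (-38 + 1/(-24 + 6))² = (-38 + 1/(-18))² = (-38 - 1/18)² = (-685/18)² = 469225/324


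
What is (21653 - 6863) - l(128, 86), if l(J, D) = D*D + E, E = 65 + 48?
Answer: 7281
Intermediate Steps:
E = 113
l(J, D) = 113 + D² (l(J, D) = D*D + 113 = D² + 113 = 113 + D²)
(21653 - 6863) - l(128, 86) = (21653 - 6863) - (113 + 86²) = 14790 - (113 + 7396) = 14790 - 1*7509 = 14790 - 7509 = 7281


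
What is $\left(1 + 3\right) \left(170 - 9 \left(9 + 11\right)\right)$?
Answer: $-40$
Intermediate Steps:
$\left(1 + 3\right) \left(170 - 9 \left(9 + 11\right)\right) = 4 \left(170 - 9 \cdot 20\right) = 4 \left(170 - 180\right) = 4 \left(-10\right) = -40$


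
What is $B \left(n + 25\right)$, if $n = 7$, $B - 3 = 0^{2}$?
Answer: $96$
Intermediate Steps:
$B = 3$ ($B = 3 + 0^{2} = 3 + 0 = 3$)
$B \left(n + 25\right) = 3 \left(7 + 25\right) = 3 \cdot 32 = 96$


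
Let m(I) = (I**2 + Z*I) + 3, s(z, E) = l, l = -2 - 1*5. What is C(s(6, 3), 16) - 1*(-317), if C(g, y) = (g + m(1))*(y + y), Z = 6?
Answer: 413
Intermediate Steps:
l = -7 (l = -2 - 5 = -7)
s(z, E) = -7
m(I) = 3 + I**2 + 6*I (m(I) = (I**2 + 6*I) + 3 = 3 + I**2 + 6*I)
C(g, y) = 2*y*(10 + g) (C(g, y) = (g + (3 + 1**2 + 6*1))*(y + y) = (g + (3 + 1 + 6))*(2*y) = (g + 10)*(2*y) = (10 + g)*(2*y) = 2*y*(10 + g))
C(s(6, 3), 16) - 1*(-317) = 2*16*(10 - 7) - 1*(-317) = 2*16*3 + 317 = 96 + 317 = 413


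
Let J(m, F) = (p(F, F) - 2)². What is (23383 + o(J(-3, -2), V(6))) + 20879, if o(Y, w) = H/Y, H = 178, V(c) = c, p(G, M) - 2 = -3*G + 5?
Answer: 5355880/121 ≈ 44264.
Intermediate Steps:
p(G, M) = 7 - 3*G (p(G, M) = 2 + (-3*G + 5) = 2 + (5 - 3*G) = 7 - 3*G)
J(m, F) = (5 - 3*F)² (J(m, F) = ((7 - 3*F) - 2)² = (5 - 3*F)²)
o(Y, w) = 178/Y
(23383 + o(J(-3, -2), V(6))) + 20879 = (23383 + 178/((-5 + 3*(-2))²)) + 20879 = (23383 + 178/((-5 - 6)²)) + 20879 = (23383 + 178/((-11)²)) + 20879 = (23383 + 178/121) + 20879 = 2829521/121 + 20879 = 5355880/121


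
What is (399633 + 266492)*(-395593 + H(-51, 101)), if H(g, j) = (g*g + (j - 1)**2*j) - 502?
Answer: 410670059250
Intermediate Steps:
H(g, j) = -502 + g**2 + j*(-1 + j)**2 (H(g, j) = (g**2 + (-1 + j)**2*j) - 502 = (g**2 + j*(-1 + j)**2) - 502 = -502 + g**2 + j*(-1 + j)**2)
(399633 + 266492)*(-395593 + H(-51, 101)) = (399633 + 266492)*(-395593 + (-502 + (-51)**2 + 101*(-1 + 101)**2)) = 666125*(-395593 + (-502 + 2601 + 101*100**2)) = 666125*(-395593 + (-502 + 2601 + 101*10000)) = 666125*(-395593 + (-502 + 2601 + 1010000)) = 666125*(-395593 + 1012099) = 666125*616506 = 410670059250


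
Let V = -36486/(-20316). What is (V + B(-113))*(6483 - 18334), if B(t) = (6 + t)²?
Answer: -271406765/2 ≈ -1.3570e+8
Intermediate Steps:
V = 6081/3386 (V = -36486*(-1/20316) = 6081/3386 ≈ 1.7959)
(V + B(-113))*(6483 - 18334) = (6081/3386 + (6 - 113)²)*(6483 - 18334) = (6081/3386 + (-107)²)*(-11851) = (6081/3386 + 11449)*(-11851) = (38772395/3386)*(-11851) = -271406765/2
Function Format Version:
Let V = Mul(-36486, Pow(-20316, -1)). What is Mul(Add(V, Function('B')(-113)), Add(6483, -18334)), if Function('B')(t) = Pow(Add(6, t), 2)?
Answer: Rational(-271406765, 2) ≈ -1.3570e+8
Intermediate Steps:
V = Rational(6081, 3386) (V = Mul(-36486, Rational(-1, 20316)) = Rational(6081, 3386) ≈ 1.7959)
Mul(Add(V, Function('B')(-113)), Add(6483, -18334)) = Mul(Add(Rational(6081, 3386), Pow(Add(6, -113), 2)), Add(6483, -18334)) = Mul(Add(Rational(6081, 3386), Pow(-107, 2)), -11851) = Mul(Add(Rational(6081, 3386), 11449), -11851) = Mul(Rational(38772395, 3386), -11851) = Rational(-271406765, 2)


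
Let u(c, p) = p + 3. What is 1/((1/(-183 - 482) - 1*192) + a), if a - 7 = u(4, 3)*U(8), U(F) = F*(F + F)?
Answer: 665/387694 ≈ 0.0017153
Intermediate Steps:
u(c, p) = 3 + p
U(F) = 2*F² (U(F) = F*(2*F) = 2*F²)
a = 775 (a = 7 + (3 + 3)*(2*8²) = 7 + 6*(2*64) = 7 + 6*128 = 7 + 768 = 775)
1/((1/(-183 - 482) - 1*192) + a) = 1/((1/(-183 - 482) - 1*192) + 775) = 1/((1/(-665) - 192) + 775) = 1/((-1/665 - 192) + 775) = 1/(-127681/665 + 775) = 1/(387694/665) = 665/387694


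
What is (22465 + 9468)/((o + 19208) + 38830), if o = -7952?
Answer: 31933/50086 ≈ 0.63756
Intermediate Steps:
(22465 + 9468)/((o + 19208) + 38830) = (22465 + 9468)/((-7952 + 19208) + 38830) = 31933/(11256 + 38830) = 31933/50086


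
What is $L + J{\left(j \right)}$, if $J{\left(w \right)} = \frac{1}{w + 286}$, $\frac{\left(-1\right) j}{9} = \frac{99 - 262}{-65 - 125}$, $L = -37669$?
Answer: $- \frac{1991672847}{52873} \approx -37669.0$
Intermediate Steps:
$j = - \frac{1467}{190}$ ($j = - 9 \frac{99 - 262}{-65 - 125} = - 9 \left(- \frac{163}{-190}\right) = - 9 \left(\left(-163\right) \left(- \frac{1}{190}\right)\right) = \left(-9\right) \frac{163}{190} = - \frac{1467}{190} \approx -7.7211$)
$J{\left(w \right)} = \frac{1}{286 + w}$
$L + J{\left(j \right)} = -37669 + \frac{1}{286 - \frac{1467}{190}} = -37669 + \frac{1}{\frac{52873}{190}} = -37669 + \frac{190}{52873} = - \frac{1991672847}{52873}$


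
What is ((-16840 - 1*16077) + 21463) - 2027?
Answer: -13481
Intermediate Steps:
((-16840 - 1*16077) + 21463) - 2027 = ((-16840 - 16077) + 21463) - 2027 = (-32917 + 21463) - 2027 = -11454 - 2027 = -13481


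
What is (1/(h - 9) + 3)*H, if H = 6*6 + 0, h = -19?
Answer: 747/7 ≈ 106.71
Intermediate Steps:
H = 36 (H = 36 + 0 = 36)
(1/(h - 9) + 3)*H = (1/(-19 - 9) + 3)*36 = (1/(-28) + 3)*36 = (-1/28 + 3)*36 = (83/28)*36 = 747/7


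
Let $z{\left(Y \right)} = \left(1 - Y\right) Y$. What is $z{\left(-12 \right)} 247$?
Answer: $-38532$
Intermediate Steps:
$z{\left(Y \right)} = Y \left(1 - Y\right)$
$z{\left(-12 \right)} 247 = - 12 \left(1 - -12\right) 247 = - 12 \left(1 + 12\right) 247 = \left(-12\right) 13 \cdot 247 = \left(-156\right) 247 = -38532$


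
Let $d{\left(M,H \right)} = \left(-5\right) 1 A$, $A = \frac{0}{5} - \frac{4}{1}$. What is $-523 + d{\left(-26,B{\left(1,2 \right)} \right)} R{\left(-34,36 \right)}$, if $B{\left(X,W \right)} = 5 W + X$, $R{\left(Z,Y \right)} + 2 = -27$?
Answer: $-1103$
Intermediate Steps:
$R{\left(Z,Y \right)} = -29$ ($R{\left(Z,Y \right)} = -2 - 27 = -29$)
$B{\left(X,W \right)} = X + 5 W$
$A = -4$ ($A = 0 \cdot \frac{1}{5} - 4 = 0 - 4 = -4$)
$d{\left(M,H \right)} = 20$ ($d{\left(M,H \right)} = \left(-5\right) 1 \left(-4\right) = \left(-5\right) \left(-4\right) = 20$)
$-523 + d{\left(-26,B{\left(1,2 \right)} \right)} R{\left(-34,36 \right)} = -523 + 20 \left(-29\right) = -523 - 580 = -1103$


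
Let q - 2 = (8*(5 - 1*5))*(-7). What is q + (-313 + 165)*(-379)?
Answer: 56094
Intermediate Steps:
q = 2 (q = 2 + (8*(5 - 1*5))*(-7) = 2 + (8*(5 - 5))*(-7) = 2 + (8*0)*(-7) = 2 + 0*(-7) = 2 + 0 = 2)
q + (-313 + 165)*(-379) = 2 + (-313 + 165)*(-379) = 2 - 148*(-379) = 2 + 56092 = 56094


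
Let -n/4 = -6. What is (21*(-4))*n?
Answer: -2016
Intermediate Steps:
n = 24 (n = -4*(-6) = 24)
(21*(-4))*n = (21*(-4))*24 = -84*24 = -2016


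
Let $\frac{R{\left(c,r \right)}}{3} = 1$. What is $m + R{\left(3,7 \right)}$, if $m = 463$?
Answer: $466$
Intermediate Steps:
$R{\left(c,r \right)} = 3$ ($R{\left(c,r \right)} = 3 \cdot 1 = 3$)
$m + R{\left(3,7 \right)} = 463 + 3 = 466$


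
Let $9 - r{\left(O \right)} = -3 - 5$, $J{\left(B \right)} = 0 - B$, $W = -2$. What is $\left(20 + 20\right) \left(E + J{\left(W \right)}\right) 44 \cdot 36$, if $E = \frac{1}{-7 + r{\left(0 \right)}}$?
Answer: $133056$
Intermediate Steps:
$J{\left(B \right)} = - B$
$r{\left(O \right)} = 17$ ($r{\left(O \right)} = 9 - \left(-3 - 5\right) = 9 - -8 = 9 + 8 = 17$)
$E = \frac{1}{10}$ ($E = \frac{1}{-7 + 17} = \frac{1}{10} \approx 0.1$)
$\left(20 + 20\right) \left(E + J{\left(W \right)}\right) 44 \cdot 36 = \left(20 + 20\right) \left(\frac{1}{10} - -2\right) 44 \cdot 36 = 40 \left(\frac{1}{10} + 2\right) 44 \cdot 36 = 40 \cdot \frac{21}{10} \cdot 44 \cdot 36 = 84 \cdot 44 \cdot 36 = 3696 \cdot 36 = 133056$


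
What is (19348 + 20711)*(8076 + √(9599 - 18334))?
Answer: 323516484 + 40059*I*√8735 ≈ 3.2352e+8 + 3.744e+6*I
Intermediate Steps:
(19348 + 20711)*(8076 + √(9599 - 18334)) = 40059*(8076 + √(-8735)) = 40059*(8076 + I*√8735) = 323516484 + 40059*I*√8735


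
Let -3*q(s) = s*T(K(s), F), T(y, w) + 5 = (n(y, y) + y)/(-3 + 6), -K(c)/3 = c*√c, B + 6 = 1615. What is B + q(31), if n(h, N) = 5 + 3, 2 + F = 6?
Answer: 14698/9 + 961*√31/3 ≈ 3416.7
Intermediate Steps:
F = 4 (F = -2 + 6 = 4)
n(h, N) = 8
B = 1609 (B = -6 + 1615 = 1609)
K(c) = -3*c^(3/2) (K(c) = -3*c*√c = -3*c^(3/2))
T(y, w) = -7/3 + y/3 (T(y, w) = -5 + (8 + y)/(-3 + 6) = -5 + (8 + y)/3 = -5 + (8 + y)*(⅓) = -5 + (8/3 + y/3) = -7/3 + y/3)
q(s) = -s*(-7/3 - s^(3/2))/3 (q(s) = -s*(-7/3 + (-3*s^(3/2))/3)/3 = -s*(-7/3 - s^(3/2))/3)
B + q(31) = 1609 + (31^(5/2)/3 + (7/9)*31) = 1609 + ((961*√31)/3 + 217/9) = 1609 + (961*√31/3 + 217/9) = 1609 + (217/9 + 961*√31/3) = 14698/9 + 961*√31/3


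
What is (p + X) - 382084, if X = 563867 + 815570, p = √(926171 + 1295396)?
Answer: 997353 + √2221567 ≈ 9.9884e+5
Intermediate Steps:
p = √2221567 ≈ 1490.5
X = 1379437
(p + X) - 382084 = (√2221567 + 1379437) - 382084 = (1379437 + √2221567) - 382084 = 997353 + √2221567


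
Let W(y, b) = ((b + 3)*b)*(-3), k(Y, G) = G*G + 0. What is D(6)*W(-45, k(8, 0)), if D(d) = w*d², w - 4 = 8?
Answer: 0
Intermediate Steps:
w = 12 (w = 4 + 8 = 12)
k(Y, G) = G² (k(Y, G) = G² + 0 = G²)
W(y, b) = -3*b*(3 + b) (W(y, b) = ((3 + b)*b)*(-3) = (b*(3 + b))*(-3) = -3*b*(3 + b))
D(d) = 12*d²
D(6)*W(-45, k(8, 0)) = (12*6²)*(-3*0²*(3 + 0²)) = (12*36)*(-3*0*(3 + 0)) = 432*(-3*0*3) = 432*0 = 0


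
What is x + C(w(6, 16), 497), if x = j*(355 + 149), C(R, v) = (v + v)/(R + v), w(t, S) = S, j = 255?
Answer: 65931754/513 ≈ 1.2852e+5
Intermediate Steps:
C(R, v) = 2*v/(R + v) (C(R, v) = (2*v)/(R + v) = 2*v/(R + v))
x = 128520 (x = 255*(355 + 149) = 255*504 = 128520)
x + C(w(6, 16), 497) = 128520 + 2*497/(16 + 497) = 128520 + 2*497/513 = 128520 + 2*497*(1/513) = 128520 + 994/513 = 65931754/513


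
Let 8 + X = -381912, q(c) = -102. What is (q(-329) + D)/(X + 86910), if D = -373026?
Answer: 186564/147505 ≈ 1.2648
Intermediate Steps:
X = -381920 (X = -8 - 381912 = -381920)
(q(-329) + D)/(X + 86910) = (-102 - 373026)/(-381920 + 86910) = -373128/(-295010) = -373128*(-1/295010) = 186564/147505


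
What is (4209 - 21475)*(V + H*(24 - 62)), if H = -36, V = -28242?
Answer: 464006484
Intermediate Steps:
(4209 - 21475)*(V + H*(24 - 62)) = (4209 - 21475)*(-28242 - 36*(24 - 62)) = -17266*(-28242 - 36*(-38)) = -17266*(-28242 + 1368) = -17266*(-26874) = 464006484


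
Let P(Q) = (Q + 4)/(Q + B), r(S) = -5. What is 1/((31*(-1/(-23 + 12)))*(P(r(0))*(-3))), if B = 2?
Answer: -11/31 ≈ -0.35484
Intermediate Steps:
P(Q) = (4 + Q)/(2 + Q) (P(Q) = (Q + 4)/(Q + 2) = (4 + Q)/(2 + Q))
1/((31*(-1/(-23 + 12)))*(P(r(0))*(-3))) = 1/((31*(-1/(-23 + 12)))*(((4 - 5)/(2 - 5))*(-3))) = 1/((31*(-1/(-11)))*((-1/(-3))*(-3))) = 1/((31*(-1*(-1/11)))*(-⅓*(-1)*(-3))) = 1/((31*(1/11))*((⅓)*(-3))) = 1/((31/11)*(-1)) = 1/(-31/11) = -11/31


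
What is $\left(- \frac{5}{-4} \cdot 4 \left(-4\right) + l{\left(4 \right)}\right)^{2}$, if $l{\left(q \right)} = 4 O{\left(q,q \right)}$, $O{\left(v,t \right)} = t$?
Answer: $16$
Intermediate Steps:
$l{\left(q \right)} = 4 q$
$\left(- \frac{5}{-4} \cdot 4 \left(-4\right) + l{\left(4 \right)}\right)^{2} = \left(- \frac{5}{-4} \cdot 4 \left(-4\right) + 4 \cdot 4\right)^{2} = \left(\left(-5\right) \left(- \frac{1}{4}\right) 4 \left(-4\right) + 16\right)^{2} = \left(\frac{5}{4} \cdot 4 \left(-4\right) + 16\right)^{2} = \left(5 \left(-4\right) + 16\right)^{2} = \left(-20 + 16\right)^{2} = \left(-4\right)^{2} = 16$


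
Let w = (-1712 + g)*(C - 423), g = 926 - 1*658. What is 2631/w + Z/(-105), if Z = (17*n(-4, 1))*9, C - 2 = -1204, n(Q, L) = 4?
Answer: -95718783/16425500 ≈ -5.8275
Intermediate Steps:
g = 268 (g = 926 - 658 = 268)
C = -1202 (C = 2 - 1204 = -1202)
Z = 612 (Z = (17*4)*9 = 68*9 = 612)
w = 2346500 (w = (-1712 + 268)*(-1202 - 423) = -1444*(-1625) = 2346500)
2631/w + Z/(-105) = 2631/2346500 + 612/(-105) = 2631*(1/2346500) + 612*(-1/105) = 2631/2346500 - 204/35 = -95718783/16425500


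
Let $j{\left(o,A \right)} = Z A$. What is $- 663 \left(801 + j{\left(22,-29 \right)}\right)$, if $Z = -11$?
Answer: $-742560$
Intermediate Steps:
$j{\left(o,A \right)} = - 11 A$
$- 663 \left(801 + j{\left(22,-29 \right)}\right) = - 663 \left(801 - -319\right) = - 663 \left(801 + 319\right) = \left(-663\right) 1120 = -742560$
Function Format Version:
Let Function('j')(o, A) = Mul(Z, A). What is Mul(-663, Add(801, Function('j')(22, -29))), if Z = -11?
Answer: -742560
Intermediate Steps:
Function('j')(o, A) = Mul(-11, A)
Mul(-663, Add(801, Function('j')(22, -29))) = Mul(-663, Add(801, Mul(-11, -29))) = Mul(-663, Add(801, 319)) = Mul(-663, 1120) = -742560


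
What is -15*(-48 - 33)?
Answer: 1215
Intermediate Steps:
-15*(-48 - 33) = -15*(-81) = 1215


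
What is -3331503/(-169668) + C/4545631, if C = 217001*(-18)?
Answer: 536335446347/28564745204 ≈ 18.776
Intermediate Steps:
C = -3906018
-3331503/(-169668) + C/4545631 = -3331503/(-169668) - 3906018/4545631 = -3331503*(-1/169668) - 3906018*1/4545631 = 123389/6284 - 3906018/4545631 = 536335446347/28564745204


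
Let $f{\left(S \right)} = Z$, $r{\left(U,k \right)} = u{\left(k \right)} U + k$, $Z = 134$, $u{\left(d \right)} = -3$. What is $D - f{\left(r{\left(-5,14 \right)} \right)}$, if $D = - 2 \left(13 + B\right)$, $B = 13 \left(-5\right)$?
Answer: $-30$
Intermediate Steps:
$r{\left(U,k \right)} = k - 3 U$ ($r{\left(U,k \right)} = - 3 U + k = k - 3 U$)
$B = -65$
$f{\left(S \right)} = 134$
$D = 104$ ($D = - 2 \left(13 - 65\right) = \left(-2\right) \left(-52\right) = 104$)
$D - f{\left(r{\left(-5,14 \right)} \right)} = 104 - 134 = -30$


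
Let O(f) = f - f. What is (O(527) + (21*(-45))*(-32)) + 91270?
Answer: 121510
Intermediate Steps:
O(f) = 0
(O(527) + (21*(-45))*(-32)) + 91270 = (0 + (21*(-45))*(-32)) + 91270 = (0 - 945*(-32)) + 91270 = (0 + 30240) + 91270 = 30240 + 91270 = 121510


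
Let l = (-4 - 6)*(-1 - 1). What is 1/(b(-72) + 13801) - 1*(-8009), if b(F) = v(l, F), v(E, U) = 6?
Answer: 110580264/13807 ≈ 8009.0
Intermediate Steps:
l = 20 (l = -10*(-2) = 20)
b(F) = 6
1/(b(-72) + 13801) - 1*(-8009) = 1/(6 + 13801) - 1*(-8009) = 1/13807 + 8009 = 110580264/13807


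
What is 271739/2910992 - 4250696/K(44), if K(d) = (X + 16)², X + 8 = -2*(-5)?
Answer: -3093413501749/235790352 ≈ -13119.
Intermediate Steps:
X = 2 (X = -8 - 2*(-5) = -8 + 10 = 2)
K(d) = 324 (K(d) = (2 + 16)² = 18² = 324)
271739/2910992 - 4250696/K(44) = 271739/2910992 - 4250696/324 = 271739*(1/2910992) - 4250696*1/324 = 271739/2910992 - 1062674/81 = -3093413501749/235790352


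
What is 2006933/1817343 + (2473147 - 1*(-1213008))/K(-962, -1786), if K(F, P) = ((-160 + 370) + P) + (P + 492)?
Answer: -1338649617691/1043154882 ≈ -1283.3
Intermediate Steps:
K(F, P) = 702 + 2*P (K(F, P) = (210 + P) + (492 + P) = 702 + 2*P)
2006933/1817343 + (2473147 - 1*(-1213008))/K(-962, -1786) = 2006933/1817343 + (2473147 - 1*(-1213008))/(702 + 2*(-1786)) = 2006933*(1/1817343) + (2473147 + 1213008)/(702 - 3572) = 2006933/1817343 + 3686155/(-2870) = 2006933/1817343 + 3686155*(-1/2870) = 2006933/1817343 - 737231/574 = -1338649617691/1043154882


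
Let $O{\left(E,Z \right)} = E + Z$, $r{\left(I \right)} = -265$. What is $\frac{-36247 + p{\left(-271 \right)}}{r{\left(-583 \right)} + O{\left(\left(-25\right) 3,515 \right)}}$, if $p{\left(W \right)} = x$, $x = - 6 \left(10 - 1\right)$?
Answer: $- \frac{36301}{175} \approx -207.43$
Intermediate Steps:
$x = -54$ ($x = \left(-6\right) 9 = -54$)
$p{\left(W \right)} = -54$
$\frac{-36247 + p{\left(-271 \right)}}{r{\left(-583 \right)} + O{\left(\left(-25\right) 3,515 \right)}} = \frac{-36247 - 54}{-265 + \left(\left(-25\right) 3 + 515\right)} = - \frac{36301}{-265 + \left(-75 + 515\right)} = - \frac{36301}{-265 + 440} = - \frac{36301}{175}$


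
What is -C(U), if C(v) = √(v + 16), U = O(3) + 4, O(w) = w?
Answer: -√23 ≈ -4.7958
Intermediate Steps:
U = 7 (U = 3 + 4 = 7)
C(v) = √(16 + v)
-C(U) = -√(16 + 7) = -√23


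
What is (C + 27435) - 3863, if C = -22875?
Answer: 697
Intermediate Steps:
(C + 27435) - 3863 = (-22875 + 27435) - 3863 = 4560 - 3863 = 697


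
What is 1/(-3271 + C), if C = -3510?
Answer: -1/6781 ≈ -0.00014747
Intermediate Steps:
1/(-3271 + C) = 1/(-3271 - 3510) = 1/(-6781) = -1/6781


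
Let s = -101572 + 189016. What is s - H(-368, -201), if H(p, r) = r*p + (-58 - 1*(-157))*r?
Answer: 33375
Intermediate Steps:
H(p, r) = 99*r + p*r (H(p, r) = p*r + (-58 + 157)*r = p*r + 99*r = 99*r + p*r)
s = 87444
s - H(-368, -201) = 87444 - (-201)*(99 - 368) = 87444 - (-201)*(-269) = 87444 - 1*54069 = 87444 - 54069 = 33375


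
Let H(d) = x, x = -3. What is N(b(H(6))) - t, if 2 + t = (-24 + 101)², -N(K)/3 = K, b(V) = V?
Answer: -5918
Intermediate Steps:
H(d) = -3
N(K) = -3*K
t = 5927 (t = -2 + (-24 + 101)² = -2 + 77² = -2 + 5929 = 5927)
N(b(H(6))) - t = -3*(-3) - 1*5927 = 9 - 5927 = -5918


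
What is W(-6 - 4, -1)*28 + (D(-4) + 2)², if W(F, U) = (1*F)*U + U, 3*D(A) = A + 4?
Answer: 256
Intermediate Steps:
D(A) = 4/3 + A/3 (D(A) = (A + 4)/3 = (4 + A)/3 = 4/3 + A/3)
W(F, U) = U + F*U (W(F, U) = F*U + U = U + F*U)
W(-6 - 4, -1)*28 + (D(-4) + 2)² = -(1 + (-6 - 4))*28 + ((4/3 + (⅓)*(-4)) + 2)² = -(1 - 10)*28 + ((4/3 - 4/3) + 2)² = -1*(-9)*28 + (0 + 2)² = 9*28 + 2² = 252 + 4 = 256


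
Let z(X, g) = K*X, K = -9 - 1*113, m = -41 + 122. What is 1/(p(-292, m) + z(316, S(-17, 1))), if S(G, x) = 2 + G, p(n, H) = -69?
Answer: -1/38621 ≈ -2.5893e-5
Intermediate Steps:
m = 81
K = -122 (K = -9 - 113 = -122)
z(X, g) = -122*X
1/(p(-292, m) + z(316, S(-17, 1))) = 1/(-69 - 122*316) = 1/(-69 - 38552) = 1/(-38621) = -1/38621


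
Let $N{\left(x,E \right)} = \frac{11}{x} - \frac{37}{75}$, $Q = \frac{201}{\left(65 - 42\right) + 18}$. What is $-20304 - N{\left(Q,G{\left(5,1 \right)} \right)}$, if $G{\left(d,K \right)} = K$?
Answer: $- \frac{34012132}{1675} \approx -20306.0$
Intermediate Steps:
$Q = \frac{201}{41}$ ($Q = \frac{201}{23 + 18} = \frac{201}{41} \approx 4.9024$)
$N{\left(x,E \right)} = - \frac{37}{75} + \frac{11}{x}$ ($N{\left(x,E \right)} = \frac{11}{x} - \frac{37}{75} = - \frac{37}{75} + \frac{11}{x}$)
$-20304 - N{\left(Q,G{\left(5,1 \right)} \right)} = -20304 - \left(- \frac{37}{75} + \frac{11}{\frac{201}{41}}\right) = -20304 - \left(- \frac{37}{75} + 11 \cdot \frac{41}{201}\right) = -20304 - \left(- \frac{37}{75} + \frac{451}{201}\right) = -20304 - \frac{2932}{1675} = - \frac{34012132}{1675}$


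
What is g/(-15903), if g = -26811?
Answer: 993/589 ≈ 1.6859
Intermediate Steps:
g/(-15903) = -26811/(-15903) = -26811*(-1/15903) = 993/589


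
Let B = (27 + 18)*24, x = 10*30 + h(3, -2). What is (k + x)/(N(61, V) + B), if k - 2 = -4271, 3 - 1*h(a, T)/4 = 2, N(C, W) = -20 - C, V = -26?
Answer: -3965/999 ≈ -3.9690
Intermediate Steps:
h(a, T) = 4 (h(a, T) = 12 - 4*2 = 12 - 8 = 4)
x = 304 (x = 10*30 + 4 = 300 + 4 = 304)
k = -4269 (k = 2 - 4271 = -4269)
B = 1080 (B = 45*24 = 1080)
(k + x)/(N(61, V) + B) = (-4269 + 304)/((-20 - 1*61) + 1080) = -3965/((-20 - 61) + 1080) = -3965/(-81 + 1080) = -3965/999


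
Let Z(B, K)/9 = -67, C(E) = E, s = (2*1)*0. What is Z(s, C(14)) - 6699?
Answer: -7302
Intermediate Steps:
s = 0 (s = 2*0 = 0)
Z(B, K) = -603 (Z(B, K) = 9*(-67) = -603)
Z(s, C(14)) - 6699 = -603 - 6699 = -7302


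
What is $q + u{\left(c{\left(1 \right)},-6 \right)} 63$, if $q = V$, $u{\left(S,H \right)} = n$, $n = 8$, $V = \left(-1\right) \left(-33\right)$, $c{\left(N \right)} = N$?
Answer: $537$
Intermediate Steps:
$V = 33$
$u{\left(S,H \right)} = 8$
$q = 33$
$q + u{\left(c{\left(1 \right)},-6 \right)} 63 = 33 + 8 \cdot 63 = 33 + 504 = 537$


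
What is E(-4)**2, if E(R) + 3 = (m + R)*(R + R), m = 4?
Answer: 9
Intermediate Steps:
E(R) = -3 + 2*R*(4 + R) (E(R) = -3 + (4 + R)*(R + R) = -3 + (4 + R)*(2*R) = -3 + 2*R*(4 + R))
E(-4)**2 = (-3 + 2*(-4)**2 + 8*(-4))**2 = (-3 + 2*16 - 32)**2 = (-3 + 32 - 32)**2 = (-3)**2 = 9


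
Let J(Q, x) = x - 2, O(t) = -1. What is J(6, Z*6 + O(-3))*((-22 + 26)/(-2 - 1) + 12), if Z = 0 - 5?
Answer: -352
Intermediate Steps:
Z = -5
J(Q, x) = -2 + x
J(6, Z*6 + O(-3))*((-22 + 26)/(-2 - 1) + 12) = (-2 + (-5*6 - 1))*((-22 + 26)/(-2 - 1) + 12) = (-2 + (-30 - 1))*(4/(-3) + 12) = (-2 - 31)*(4*(-1/3) + 12) = -33*(-4/3 + 12) = -33*32/3 = -352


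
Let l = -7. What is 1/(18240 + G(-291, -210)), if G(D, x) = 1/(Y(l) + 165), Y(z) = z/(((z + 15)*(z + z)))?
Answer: 2641/48171856 ≈ 5.4825e-5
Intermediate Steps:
Y(z) = 1/(2*(15 + z)) (Y(z) = z/(((15 + z)*(2*z))) = z/((2*z*(15 + z))) = z*(1/(2*z*(15 + z))) = 1/(2*(15 + z)))
G(D, x) = 16/2641 (G(D, x) = 1/(1/(2*(15 - 7)) + 165) = 1/((½)/8 + 165) = 1/((½)*(⅛) + 165) = 1/(1/16 + 165) = 1/(2641/16) = 16/2641)
1/(18240 + G(-291, -210)) = 1/(18240 + 16/2641) = 1/(48171856/2641) = 2641/48171856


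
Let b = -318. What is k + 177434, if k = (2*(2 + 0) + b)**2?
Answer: 276030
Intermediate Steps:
k = 98596 (k = (2*(2 + 0) - 318)**2 = (2*2 - 318)**2 = (4 - 318)**2 = (-314)**2 = 98596)
k + 177434 = 98596 + 177434 = 276030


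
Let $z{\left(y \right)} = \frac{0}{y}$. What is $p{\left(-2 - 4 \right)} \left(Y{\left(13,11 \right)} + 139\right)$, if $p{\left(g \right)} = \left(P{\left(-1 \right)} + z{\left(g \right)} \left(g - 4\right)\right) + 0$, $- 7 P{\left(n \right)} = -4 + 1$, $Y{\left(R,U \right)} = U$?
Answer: $\frac{450}{7} \approx 64.286$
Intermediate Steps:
$P{\left(n \right)} = \frac{3}{7}$ ($P{\left(n \right)} = - \frac{-4 + 1}{7} = \left(- \frac{1}{7}\right) \left(-3\right) = \frac{3}{7}$)
$z{\left(y \right)} = 0$
$p{\left(g \right)} = \frac{3}{7}$ ($p{\left(g \right)} = \left(\frac{3}{7} + 0 \left(g - 4\right)\right) + 0 = \left(\frac{3}{7} + 0 \left(-4 + g\right)\right) + 0 = \left(\frac{3}{7} + 0\right) + 0 = \frac{3}{7} + 0 = \frac{3}{7}$)
$p{\left(-2 - 4 \right)} \left(Y{\left(13,11 \right)} + 139\right) = \frac{3 \left(11 + 139\right)}{7} = \frac{3}{7} \cdot 150 = \frac{450}{7}$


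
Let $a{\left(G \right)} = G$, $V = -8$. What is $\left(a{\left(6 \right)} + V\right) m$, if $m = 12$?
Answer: $-24$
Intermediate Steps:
$\left(a{\left(6 \right)} + V\right) m = \left(6 - 8\right) 12 = \left(-2\right) 12 = -24$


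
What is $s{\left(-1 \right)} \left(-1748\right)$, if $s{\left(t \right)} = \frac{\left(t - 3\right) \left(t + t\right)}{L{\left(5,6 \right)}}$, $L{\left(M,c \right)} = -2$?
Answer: $6992$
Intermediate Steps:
$s{\left(t \right)} = - t \left(-3 + t\right)$ ($s{\left(t \right)} = \frac{\left(t - 3\right) \left(t + t\right)}{-2} = \left(-3 + t\right) 2 t \left(- \frac{1}{2}\right) = 2 t \left(-3 + t\right) \left(- \frac{1}{2}\right) = - t \left(-3 + t\right)$)
$s{\left(-1 \right)} \left(-1748\right) = - (3 - -1) \left(-1748\right) = - (3 + 1) \left(-1748\right) = \left(-1\right) 4 \left(-1748\right) = \left(-4\right) \left(-1748\right) = 6992$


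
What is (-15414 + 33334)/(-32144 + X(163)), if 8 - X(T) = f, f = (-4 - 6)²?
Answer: -4480/8059 ≈ -0.55590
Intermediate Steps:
f = 100 (f = (-10)² = 100)
X(T) = -92 (X(T) = 8 - 1*100 = 8 - 100 = -92)
(-15414 + 33334)/(-32144 + X(163)) = (-15414 + 33334)/(-32144 - 92) = 17920/(-32236) = 17920*(-1/32236) = -4480/8059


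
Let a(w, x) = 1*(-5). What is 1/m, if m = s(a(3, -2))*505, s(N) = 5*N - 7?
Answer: -1/16160 ≈ -6.1881e-5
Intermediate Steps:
a(w, x) = -5
s(N) = -7 + 5*N
m = -16160 (m = (-7 + 5*(-5))*505 = (-7 - 25)*505 = -32*505 = -16160)
1/m = 1/(-16160) = -1/16160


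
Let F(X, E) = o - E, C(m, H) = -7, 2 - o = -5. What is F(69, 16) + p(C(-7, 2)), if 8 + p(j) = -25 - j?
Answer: -35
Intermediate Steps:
o = 7 (o = 2 - 1*(-5) = 2 + 5 = 7)
F(X, E) = 7 - E
p(j) = -33 - j (p(j) = -8 + (-25 - j) = -33 - j)
F(69, 16) + p(C(-7, 2)) = (7 - 1*16) + (-33 - 1*(-7)) = (7 - 16) + (-33 + 7) = -9 - 26 = -35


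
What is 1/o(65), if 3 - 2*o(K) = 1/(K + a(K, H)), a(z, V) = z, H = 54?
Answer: 260/389 ≈ 0.66838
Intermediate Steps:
o(K) = 3/2 - 1/(4*K) (o(K) = 3/2 - 1/(2*(K + K)) = 3/2 - 1/(2*K)/2 = 3/2 - 1/(4*K))
1/o(65) = 1/((1/4)*(-1 + 6*65)/65) = 1/((1/4)*(1/65)*(-1 + 390)) = 1/((1/4)*(1/65)*389) = 1/(389/260) = 260/389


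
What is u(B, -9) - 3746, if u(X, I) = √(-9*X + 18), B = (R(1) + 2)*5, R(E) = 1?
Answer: -3746 + 3*I*√13 ≈ -3746.0 + 10.817*I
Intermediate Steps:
B = 15 (B = (1 + 2)*5 = 3*5 = 15)
u(X, I) = √(18 - 9*X)
u(B, -9) - 3746 = 3*√(2 - 1*15) - 3746 = 3*√(2 - 15) - 3746 = 3*√(-13) - 3746 = 3*(I*√13) - 3746 = 3*I*√13 - 3746 = -3746 + 3*I*√13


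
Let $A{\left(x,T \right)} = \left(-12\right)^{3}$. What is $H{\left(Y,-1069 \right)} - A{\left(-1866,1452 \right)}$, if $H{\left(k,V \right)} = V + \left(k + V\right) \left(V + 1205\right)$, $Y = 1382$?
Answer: $43227$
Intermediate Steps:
$A{\left(x,T \right)} = -1728$
$H{\left(k,V \right)} = V + \left(1205 + V\right) \left(V + k\right)$ ($H{\left(k,V \right)} = V + \left(V + k\right) \left(1205 + V\right) = V + \left(1205 + V\right) \left(V + k\right)$)
$H{\left(Y,-1069 \right)} - A{\left(-1866,1452 \right)} = \left(\left(-1069\right)^{2} + 1205 \cdot 1382 + 1206 \left(-1069\right) - 1477358\right) - -1728 = \left(1142761 + 1665310 - 1289214 - 1477358\right) + 1728 = 41499 + 1728 = 43227$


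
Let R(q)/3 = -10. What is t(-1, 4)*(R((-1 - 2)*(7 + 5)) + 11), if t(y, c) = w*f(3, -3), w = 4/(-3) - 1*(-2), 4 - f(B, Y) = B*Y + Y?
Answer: -608/3 ≈ -202.67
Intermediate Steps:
R(q) = -30 (R(q) = 3*(-10) = -30)
f(B, Y) = 4 - Y - B*Y (f(B, Y) = 4 - (B*Y + Y) = 4 - (Y + B*Y) = 4 + (-Y - B*Y) = 4 - Y - B*Y)
w = 2/3 (w = 4*(-1/3) + 2 = -4/3 + 2 = 2/3 ≈ 0.66667)
t(y, c) = 32/3 (t(y, c) = 2*(4 - 1*(-3) - 1*3*(-3))/3 = 2*(4 + 3 + 9)/3 = (2/3)*16 = 32/3)
t(-1, 4)*(R((-1 - 2)*(7 + 5)) + 11) = 32*(-30 + 11)/3 = (32/3)*(-19) = -608/3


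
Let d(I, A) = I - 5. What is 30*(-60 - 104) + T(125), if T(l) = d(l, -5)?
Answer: -4800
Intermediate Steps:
d(I, A) = -5 + I
T(l) = -5 + l
30*(-60 - 104) + T(125) = 30*(-60 - 104) + (-5 + 125) = 30*(-164) + 120 = -4920 + 120 = -4800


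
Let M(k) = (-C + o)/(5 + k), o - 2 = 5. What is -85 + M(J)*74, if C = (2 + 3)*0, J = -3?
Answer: 174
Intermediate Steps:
o = 7 (o = 2 + 5 = 7)
C = 0 (C = 5*0 = 0)
M(k) = 7/(5 + k) (M(k) = (-1*0 + 7)/(5 + k) = (0 + 7)/(5 + k) = 7/(5 + k))
-85 + M(J)*74 = -85 + (7/(5 - 3))*74 = -85 + (7/2)*74 = -85 + 259 = 174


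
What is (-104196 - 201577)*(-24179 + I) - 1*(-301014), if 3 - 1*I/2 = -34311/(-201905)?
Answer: 1492452618425221/201905 ≈ 7.3919e+9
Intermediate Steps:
I = 1142808/201905 (I = 6 - (-68622)/(-201905) = 6 - (-68622)*(-1)/201905 = 6 - 2*34311/201905 = 6 - 68622/201905 = 1142808/201905 ≈ 5.6601)
(-104196 - 201577)*(-24179 + I) - 1*(-301014) = (-104196 - 201577)*(-24179 + 1142808/201905) - 1*(-301014) = -305773*(-4880718187/201905) + 301014 = 1492391842193551/201905 + 301014 = 1492452618425221/201905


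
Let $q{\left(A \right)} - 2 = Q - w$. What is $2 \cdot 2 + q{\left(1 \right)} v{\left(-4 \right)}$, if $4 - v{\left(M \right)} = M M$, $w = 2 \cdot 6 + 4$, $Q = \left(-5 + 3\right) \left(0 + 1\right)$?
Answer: $196$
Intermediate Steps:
$Q = -2$ ($Q = \left(-2\right) 1 = -2$)
$w = 16$ ($w = 12 + 4 = 16$)
$q{\left(A \right)} = -16$ ($q{\left(A \right)} = 2 - 18 = -16$)
$v{\left(M \right)} = 4 - M^{2}$ ($v{\left(M \right)} = 4 - M M = 4 - M^{2}$)
$2 \cdot 2 + q{\left(1 \right)} v{\left(-4 \right)} = 2 \cdot 2 - 16 \left(4 - \left(-4\right)^{2}\right) = 4 - 16 \left(4 - 16\right) = 4 - -192 = 4 + 192 = 196$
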